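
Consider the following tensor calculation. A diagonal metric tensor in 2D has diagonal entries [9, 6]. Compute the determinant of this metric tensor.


For a diagonal metric, the determinant is the product of diagonal entries.
Diagonal entries: 9, 6
det(g) = 9 * 6 = 54

54


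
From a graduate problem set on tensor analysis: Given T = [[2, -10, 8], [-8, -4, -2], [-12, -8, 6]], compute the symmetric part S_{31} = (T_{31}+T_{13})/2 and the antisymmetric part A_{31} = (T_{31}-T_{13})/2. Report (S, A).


T_{31} = -12
T_{13} = 8
S_{31} = (-12 + 8)/2 = -4/2 = -2
A_{31} = (-12 - 8)/2 = -20/2 = -10
Check: S + A = -2 + -10 = -12 = T_{31}.

(-2, -10)


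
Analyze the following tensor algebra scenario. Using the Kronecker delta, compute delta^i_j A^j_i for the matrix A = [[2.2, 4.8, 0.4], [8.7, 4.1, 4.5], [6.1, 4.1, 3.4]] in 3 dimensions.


The contraction (trace) of a rank-2 tensor is the sum of its diagonal elements.
Diagonal entries: A[1,1] = 2.2, A[2,2] = 4.1, A[3,3] = 3.4
Tr(A) = 2.2 + 4.1 + 3.4 = 9.7

9.7


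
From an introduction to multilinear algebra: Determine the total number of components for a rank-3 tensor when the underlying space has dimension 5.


The number of components of a rank-r tensor in d dimensions is d^r.
Here d = 5 and r = 3.
5^3 = 125

125


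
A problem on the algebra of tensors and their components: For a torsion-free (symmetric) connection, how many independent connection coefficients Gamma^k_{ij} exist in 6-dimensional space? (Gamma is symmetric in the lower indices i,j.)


Christoffel symbols Gamma^k_{ij} are symmetric in i,j, so there are d * d(d+1)/2 independent symbols.
d = 6
d(d+1)/2 = 6 * 7 / 2 = 21
Total = 6 * 21 = 126

126


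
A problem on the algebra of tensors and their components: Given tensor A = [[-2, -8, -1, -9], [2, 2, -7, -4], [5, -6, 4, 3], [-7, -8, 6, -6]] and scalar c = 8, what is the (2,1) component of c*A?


Scalar multiplication: (cA)_{ij} = c * A_{ij}.
c = 8
A_{21} = 2
(cA)_{21} = 8 * 2 = 16

16


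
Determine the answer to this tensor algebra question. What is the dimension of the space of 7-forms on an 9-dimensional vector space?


The dimension of the space of p-forms on an n-dimensional space is C(n, p).
n = 9, p = 7
C(9, 7) = 9! / (7! * 2!) = 36

36


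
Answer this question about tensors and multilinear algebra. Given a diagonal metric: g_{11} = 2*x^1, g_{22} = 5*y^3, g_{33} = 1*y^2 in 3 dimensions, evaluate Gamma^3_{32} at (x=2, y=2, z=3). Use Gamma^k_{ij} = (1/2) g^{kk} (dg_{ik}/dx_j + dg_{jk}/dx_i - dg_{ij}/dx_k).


For a diagonal metric, Gamma^k_{ij} = (1/2) g^{kk} (dg_{ik}/dx_j + dg_{jk}/dx_i - dg_{ij}/dx_k).
The metric is diagonal, so g_{ab} = 0 for a != b.
At the given point: g_{11} = 4, g_{22} = 40, g_{33} = 4
g^{33} = 1/4
dg_{33}/dx_2 = dg_{33}/dx_2 = 4
dg_{23}/dx_3 = 0 (off-diagonal)
dg_{32}/dx_3 = 0 (off-diagonal)
Numerator = 4 + 0 - 0 = 4
Gamma^3_{32} = 4 / (2 * 4) = 1/2

1/2


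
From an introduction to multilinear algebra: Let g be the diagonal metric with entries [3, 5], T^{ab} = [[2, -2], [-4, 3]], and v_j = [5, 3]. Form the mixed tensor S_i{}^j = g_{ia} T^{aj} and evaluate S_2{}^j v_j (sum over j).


Step 1: lower the first index. For a diagonal metric, g_{ia} T^{aj} = g_{ii} T^{ij} (no sum on i).
g_{22} = 5
S_2{}^1 = 5 * T^{21} = 5 * -4 = -20
S_2{}^2 = 5 * T^{22} = 5 * 3 = 15
Step 2: contract S_2{}^j with v_j.
S_2{}^1 * v_1 = -20 * 5 = -100
S_2{}^2 * v_2 = 15 * 3 = 45
Result = -100 + 45 = -55

-55


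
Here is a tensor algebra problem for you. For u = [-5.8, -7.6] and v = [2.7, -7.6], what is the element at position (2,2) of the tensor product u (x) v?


The outer product entry T_{ij} = u_i * v_j.
We need i=2, j=2.
u_2 = -7.6, v_2 = -7.6
T_{2,2} = -7.6 * -7.6 = 57.76

57.76


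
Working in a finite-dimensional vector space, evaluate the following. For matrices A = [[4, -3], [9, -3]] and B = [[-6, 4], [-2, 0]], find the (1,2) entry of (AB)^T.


(AB)^T_{ij} = (AB)_{ji} = sum_k A_{jk} B_{ki}.
For i=1, j=2 we need (AB)_{21}:
A_{21} * B_{11} = 9 * -6 = -54
A_{22} * B_{21} = -3 * -2 = 6
Sum = -54 + 6 = -48

-48


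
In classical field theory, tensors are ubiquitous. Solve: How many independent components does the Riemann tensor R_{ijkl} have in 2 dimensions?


The Riemann tensor in d dimensions has d^2(d^2 - 1)/12 independent components.
d = 2, so d^2 = 4
d^2 - 1 = 3
d^2(d^2 - 1) = 4 * 3 = 12
Divide by 12: 12 / 12 = 1

1


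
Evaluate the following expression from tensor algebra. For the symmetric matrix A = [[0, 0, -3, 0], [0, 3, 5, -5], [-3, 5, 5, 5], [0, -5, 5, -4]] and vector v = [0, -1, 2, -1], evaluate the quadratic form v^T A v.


First compute Av:
(Av)_1 = 0*0 + 0*-1 + -3*2 + 0*-1 = -6
(Av)_2 = 0*0 + 3*-1 + 5*2 + -5*-1 = 12
(Av)_3 = -3*0 + 5*-1 + 5*2 + 5*-1 = 0
(Av)_4 = 0*0 + -5*-1 + 5*2 + -4*-1 = 19
Av = [-6, 12, 0, 19]
Then v^T (Av) = 0*-6 + -1*12 + 2*0 + -1*19
= 0 + -12 + 0 + -19 = -31

-31


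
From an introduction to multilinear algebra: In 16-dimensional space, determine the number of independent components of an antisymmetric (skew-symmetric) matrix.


An antisymmetric rank-2 tensor satisfies A_{ij} = -A_{ji}, so diagonal entries are zero.
The independent components are the upper-triangular entries: C(n, 2) = n(n-1)/2.
n = 16
C(16, 2) = 16 * 15 / 2 = 240 / 2 = 120

120


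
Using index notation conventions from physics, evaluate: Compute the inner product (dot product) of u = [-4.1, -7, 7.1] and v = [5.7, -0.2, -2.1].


The inner product u . v = sum of u_i * v_i.
Term-by-term: -4.1 * 5.7, -7 * -0.2, 7.1 * -2.1
Products: -23.37, 1.4, -14.91
Sum = -23.37 + 1.4 + -14.91 = -36.88

-36.88


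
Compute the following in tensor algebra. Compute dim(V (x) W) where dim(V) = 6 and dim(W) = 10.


The dimension of a tensor product is the product of dimensions.
dim(V) = 6, dim(W) = 10
dim(V (x) W) = 6 * 10 = 60

60


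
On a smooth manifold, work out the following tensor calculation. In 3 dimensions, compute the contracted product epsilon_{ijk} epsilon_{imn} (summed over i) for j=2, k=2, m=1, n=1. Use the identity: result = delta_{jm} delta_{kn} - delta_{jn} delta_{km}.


Using the identity: epsilon_{ijk} epsilon_{imn} = delta_{jm} delta_{kn} - delta_{jn} delta_{km}.
delta_{21} = 0
delta_{21} = 0
delta_{21} = 0
delta_{21} = 0
Result = 0 * 0 - 0 * 0 = 0 - 0 = 0

0


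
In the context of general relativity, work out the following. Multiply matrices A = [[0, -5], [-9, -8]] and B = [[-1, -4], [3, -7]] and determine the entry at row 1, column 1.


(AB)_{ij} = sum_k A_{ik} B_{kj}.
For i=1, j=1:
A_{11} * B_{11} = 0 * -1 = 0
A_{12} * B_{21} = -5 * 3 = -15
Sum = 0 + -15 = -15

-15


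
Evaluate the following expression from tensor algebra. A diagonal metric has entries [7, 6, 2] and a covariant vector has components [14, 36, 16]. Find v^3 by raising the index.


To raise an index with a diagonal metric: v^i = v_i / g_{ii}.
For index 3: v_3 = 16, g_{33} = 2
v^3 = 16 / 2 = 8

8


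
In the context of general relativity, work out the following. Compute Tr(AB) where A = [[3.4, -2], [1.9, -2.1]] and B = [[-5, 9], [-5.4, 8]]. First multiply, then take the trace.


Tr(AB) = sum_i (AB)_{ii} where (AB)_{ii} = sum_k A_{ik} B_{ki}.
(AB)_{11} = 3.4*-5 + -2*-5.4 = -6.2
(AB)_{22} = 1.9*9 + -2.1*8 = 0.3
Tr(AB) = -6.2 + 0.3 = -5.9

-5.9


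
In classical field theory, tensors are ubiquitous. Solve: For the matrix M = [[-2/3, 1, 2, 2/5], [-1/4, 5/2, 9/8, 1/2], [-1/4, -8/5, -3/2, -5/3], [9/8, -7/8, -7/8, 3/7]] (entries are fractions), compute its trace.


The trace is the sum of diagonal entries.
Diagonal: M[1,1] = -2/3, M[2,2] = 5/2, M[3,3] = -3/2, M[4,4] = 3/7
Tr(M) = -2/3 + 5/2 + -3/2 + 3/7
Computing step by step:
After adding M[1,1]: -2/3
After adding M[2,2]: 11/6
After adding M[3,3]: 1/3
After adding M[4,4]: 16/21
Tr(M) = 16/21

16/21


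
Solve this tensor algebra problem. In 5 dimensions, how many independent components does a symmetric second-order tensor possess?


A symmetric rank-2 tensor in d dimensions has d(d+1)/2 independent components.
d = 5
d(d+1)/2 = 5 * 6 / 2 = 30 / 2 = 15

15


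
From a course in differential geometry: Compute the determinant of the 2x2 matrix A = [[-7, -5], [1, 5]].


For a 2x2 matrix [[a, b], [c, d]], det = a*d - b*c.
a = -7, b = -5, c = 1, d = 5
a*d = -7 * 5 = -35
b*c = -5 * 1 = -5
det = -35 - -5 = -30

-30


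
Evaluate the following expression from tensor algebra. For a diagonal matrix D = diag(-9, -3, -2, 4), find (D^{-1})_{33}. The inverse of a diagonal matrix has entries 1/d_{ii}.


For a diagonal matrix, the inverse has entries (D^{-1})_{ii} = 1/d_{ii}.
The diagonal entries are: d_{11} = -9, d_{22} = -3, d_{33} = -2, d_{44} = 4
We need (D^{-1})_{33} = 1/d_{33} = 1/-2 = -1/2

-1/2


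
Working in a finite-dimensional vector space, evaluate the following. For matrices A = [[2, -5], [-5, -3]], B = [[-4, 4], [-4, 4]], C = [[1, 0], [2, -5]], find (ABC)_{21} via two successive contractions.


(ABC)_{21} = sum_m (AB)_{2m} C_{m1}. First compute row 2 of AB.
(AB)_{21} = -5*-4 + -3*-4 = 32
(AB)_{22} = -5*4 + -3*4 = -32
Now contract with column 1 of C:
(AB)_{21} * C_{11} = 32 * 1 = 32
(AB)_{22} * C_{21} = -32 * 2 = -64
(ABC)_{21} = 32 + -64 = -32

-32


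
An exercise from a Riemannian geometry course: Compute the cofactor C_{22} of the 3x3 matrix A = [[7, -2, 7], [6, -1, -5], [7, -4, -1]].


To find cofactor C_{22}, delete row 2 and column 2.
The resulting 2x2 submatrix is: [[7, 7], [7, -1]]
Minor M_{22} = 7*-1 - 7*7
  = -7 - 49 = -56
Sign = (-1)^(2+2) = (-1)^4 = 1
Cofactor C_{22} = 1 * -56 = -56

-56


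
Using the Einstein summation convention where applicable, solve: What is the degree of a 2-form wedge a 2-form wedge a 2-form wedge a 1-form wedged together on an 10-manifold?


The degree of a wedge product is the sum of the degrees of the individual forms.
Degrees: 2, 2, 2, 1
Total degree = 2 + 2 + 2 + 1 = 7

7


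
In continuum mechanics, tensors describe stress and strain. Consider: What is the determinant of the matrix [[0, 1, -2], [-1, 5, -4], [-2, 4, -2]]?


Expanding along the first row, det(A) = a11*M_11 - a12*M_12 + a13*M_13, where M_1j is the (1,j) minor.
Minor M_11 = 5*-2 - -4*4 = 6
Minor M_12 = -1*-2 - -4*-2 = -6
Minor M_13 = -1*4 - 5*-2 = 6
det = 0*(6) - 1*(-6) + -2*(6)
    = 0 - -6 + -12
    = -6

-6


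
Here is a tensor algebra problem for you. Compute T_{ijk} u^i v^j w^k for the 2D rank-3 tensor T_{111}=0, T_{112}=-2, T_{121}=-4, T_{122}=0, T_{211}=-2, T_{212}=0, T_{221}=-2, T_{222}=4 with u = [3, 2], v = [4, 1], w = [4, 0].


S = sum over i,j,k of T_{ijk} u_i v_j w_k. Expanding all 8 terms:
T_{111}*u_1*v_1*w_1 = 0*3*4*4 = 0  (running total: 0)
T_{112}*u_1*v_1*w_2 = -2*3*4*0 = 0  (running total: 0)
T_{121}*u_1*v_2*w_1 = -4*3*1*4 = -48  (running total: -48)
T_{122}*u_1*v_2*w_2 = 0*3*1*0 = 0  (running total: -48)
T_{211}*u_2*v_1*w_1 = -2*2*4*4 = -64  (running total: -112)
T_{212}*u_2*v_1*w_2 = 0*2*4*0 = 0  (running total: -112)
T_{221}*u_2*v_2*w_1 = -2*2*1*4 = -16  (running total: -128)
T_{222}*u_2*v_2*w_2 = 4*2*1*0 = 0  (running total: -128)
S = -128

-128


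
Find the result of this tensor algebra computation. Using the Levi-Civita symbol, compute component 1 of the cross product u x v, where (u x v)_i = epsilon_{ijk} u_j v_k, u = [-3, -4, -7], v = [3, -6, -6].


(u x v)_1 = sum_{j,k} epsilon_{1jk} u_j v_k. Only permutations of (1,2,3) contribute; the two non-zero terms are:
eps_{123} u_2 v_3 = 1 * -4 * -6 = 24
eps_{132} u_3 v_2 = -1 * -7 * -6 = -42
(u x v)_1 = -18

-18


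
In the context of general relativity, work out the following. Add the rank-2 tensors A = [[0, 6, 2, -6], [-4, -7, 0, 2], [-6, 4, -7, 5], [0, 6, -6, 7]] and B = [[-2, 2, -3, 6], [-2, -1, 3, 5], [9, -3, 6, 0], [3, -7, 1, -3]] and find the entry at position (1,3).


Tensor addition is component-wise: (A + B)_{ij} = A_{ij} + B_{ij}.
A_{13} = 2
B_{13} = -3
(A + B)_{13} = 2 + -3 = -1

-1


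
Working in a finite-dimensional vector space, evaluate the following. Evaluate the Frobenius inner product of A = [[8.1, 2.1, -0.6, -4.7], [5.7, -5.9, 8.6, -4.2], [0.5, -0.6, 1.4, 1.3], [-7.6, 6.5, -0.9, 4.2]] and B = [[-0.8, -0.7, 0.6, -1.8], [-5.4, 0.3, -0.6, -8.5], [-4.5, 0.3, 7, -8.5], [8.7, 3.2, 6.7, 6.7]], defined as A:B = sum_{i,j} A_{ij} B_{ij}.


A:B = sum over all i,j of A_{ij} * B_{ij}.
Row 1: 8.1*-0.8=-6.48, 2.1*-0.7=-1.47, -0.6*0.6=-0.36, -4.7*-1.8=8.46 => row sum = 0.15
Row 2: 5.7*-5.4=-30.78, -5.9*0.3=-1.77, 8.6*-0.6=-5.16, -4.2*-8.5=35.7 => row sum = -2.01
Row 3: 0.5*-4.5=-2.25, -0.6*0.3=-0.18, 1.4*7=9.8, 1.3*-8.5=-11.05 => row sum = -3.68
Row 4: -7.6*8.7=-66.12, 6.5*3.2=20.8, -0.9*6.7=-6.03, 4.2*6.7=28.14 => row sum = -23.21
Total = 0.15 + -2.01 + -3.68 + -23.21 = -28.75

-28.75


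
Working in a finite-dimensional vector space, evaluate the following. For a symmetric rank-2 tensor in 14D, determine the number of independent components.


A symmetric rank-2 tensor in d dimensions has d(d+1)/2 independent components.
d = 14
d(d+1)/2 = 14 * 15 / 2 = 210 / 2 = 105

105


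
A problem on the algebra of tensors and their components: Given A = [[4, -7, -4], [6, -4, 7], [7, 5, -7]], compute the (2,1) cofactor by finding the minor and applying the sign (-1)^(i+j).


To find cofactor C_{21}, delete row 2 and column 1.
The resulting 2x2 submatrix is: [[-7, -4], [5, -7]]
Minor M_{21} = -7*-7 - -4*5
  = 49 - -20 = 69
Sign = (-1)^(2+1) = (-1)^3 = -1
Cofactor C_{21} = -1 * 69 = -69

-69


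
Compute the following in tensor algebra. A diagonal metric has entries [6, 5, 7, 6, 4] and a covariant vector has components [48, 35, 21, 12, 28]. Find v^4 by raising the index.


To raise an index with a diagonal metric: v^i = v_i / g_{ii}.
For index 4: v_4 = 12, g_{44} = 6
v^4 = 12 / 6 = 2

2


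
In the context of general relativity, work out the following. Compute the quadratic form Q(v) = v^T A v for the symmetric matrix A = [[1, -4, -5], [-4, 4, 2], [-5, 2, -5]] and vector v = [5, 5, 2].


First compute Av:
(Av)_1 = 1*5 + -4*5 + -5*2 = -25
(Av)_2 = -4*5 + 4*5 + 2*2 = 4
(Av)_3 = -5*5 + 2*5 + -5*2 = -25
Av = [-25, 4, -25]
Then v^T (Av) = 5*-25 + 5*4 + 2*-25
= -125 + 20 + -50 = -155

-155


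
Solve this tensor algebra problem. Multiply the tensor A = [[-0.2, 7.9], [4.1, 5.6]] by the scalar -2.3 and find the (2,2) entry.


Scalar multiplication: (cA)_{ij} = c * A_{ij}.
c = -2.3
A_{22} = 5.6
(cA)_{22} = -2.3 * 5.6 = -12.88

-12.88


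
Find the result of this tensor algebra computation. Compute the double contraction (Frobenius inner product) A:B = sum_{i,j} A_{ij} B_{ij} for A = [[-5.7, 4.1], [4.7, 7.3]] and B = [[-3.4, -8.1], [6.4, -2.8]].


A:B = sum over all i,j of A_{ij} * B_{ij}.
Row 1: -5.7*-3.4=19.38, 4.1*-8.1=-33.21 => row sum = -13.83
Row 2: 4.7*6.4=30.08, 7.3*-2.8=-20.44 => row sum = 9.64
Total = -13.83 + 9.64 = -4.19

-4.19


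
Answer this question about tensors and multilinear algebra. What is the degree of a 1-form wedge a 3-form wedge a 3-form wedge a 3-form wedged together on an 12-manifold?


The degree of a wedge product is the sum of the degrees of the individual forms.
Degrees: 1, 3, 3, 3
Total degree = 1 + 3 + 3 + 3 = 10

10


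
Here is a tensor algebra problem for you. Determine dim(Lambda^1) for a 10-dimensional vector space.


The dimension of the space of p-forms on an n-dimensional space is C(n, p).
n = 10, p = 1
C(10, 1) = 10! / (1! * 9!) = 10

10


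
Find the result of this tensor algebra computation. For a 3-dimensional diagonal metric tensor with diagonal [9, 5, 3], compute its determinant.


For a diagonal metric, the determinant is the product of diagonal entries.
Diagonal entries: 9, 5, 3
det(g) = 9 * 5 * 3 = 135

135


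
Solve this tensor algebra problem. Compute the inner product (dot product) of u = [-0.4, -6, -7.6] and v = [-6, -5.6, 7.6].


The inner product u . v = sum of u_i * v_i.
Term-by-term: -0.4 * -6, -6 * -5.6, -7.6 * 7.6
Products: 2.4, 33.6, -57.76
Sum = 2.4 + 33.6 + -57.76 = -21.76

-21.76


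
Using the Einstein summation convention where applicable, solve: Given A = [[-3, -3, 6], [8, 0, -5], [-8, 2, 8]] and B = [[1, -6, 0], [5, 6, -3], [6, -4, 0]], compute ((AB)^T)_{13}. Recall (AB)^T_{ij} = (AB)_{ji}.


(AB)^T_{ij} = (AB)_{ji} = sum_k A_{jk} B_{ki}.
For i=1, j=3 we need (AB)_{31}:
A_{31} * B_{11} = -8 * 1 = -8
A_{32} * B_{21} = 2 * 5 = 10
A_{33} * B_{31} = 8 * 6 = 48
Sum = -8 + 10 + 48 = 50

50


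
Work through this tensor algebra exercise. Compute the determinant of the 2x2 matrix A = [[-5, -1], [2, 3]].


For a 2x2 matrix [[a, b], [c, d]], det = a*d - b*c.
a = -5, b = -1, c = 2, d = 3
a*d = -5 * 3 = -15
b*c = -1 * 2 = -2
det = -15 - -2 = -13

-13


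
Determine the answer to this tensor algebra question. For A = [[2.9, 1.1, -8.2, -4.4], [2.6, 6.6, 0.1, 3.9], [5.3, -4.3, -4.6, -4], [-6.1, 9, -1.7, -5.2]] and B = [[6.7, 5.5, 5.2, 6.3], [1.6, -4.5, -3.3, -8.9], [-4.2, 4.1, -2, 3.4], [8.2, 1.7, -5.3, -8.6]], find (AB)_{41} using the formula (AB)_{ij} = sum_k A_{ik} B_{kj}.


(AB)_{ij} = sum_k A_{ik} B_{kj}.
For i=4, j=1:
A_{41} * B_{11} = -6.1 * 6.7 = -40.87
A_{42} * B_{21} = 9 * 1.6 = 14.4
A_{43} * B_{31} = -1.7 * -4.2 = 7.14
A_{44} * B_{41} = -5.2 * 8.2 = -42.64
Sum = -40.87 + 14.4 + 7.14 + -42.64 = -61.97

-61.97


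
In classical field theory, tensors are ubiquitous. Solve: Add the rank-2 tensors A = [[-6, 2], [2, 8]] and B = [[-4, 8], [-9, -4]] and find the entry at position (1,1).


Tensor addition is component-wise: (A + B)_{ij} = A_{ij} + B_{ij}.
A_{11} = -6
B_{11} = -4
(A + B)_{11} = -6 + -4 = -10

-10


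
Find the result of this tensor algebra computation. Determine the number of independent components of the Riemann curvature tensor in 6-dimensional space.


The Riemann tensor in d dimensions has d^2(d^2 - 1)/12 independent components.
d = 6, so d^2 = 36
d^2 - 1 = 35
d^2(d^2 - 1) = 36 * 35 = 1260
Divide by 12: 1260 / 12 = 105

105


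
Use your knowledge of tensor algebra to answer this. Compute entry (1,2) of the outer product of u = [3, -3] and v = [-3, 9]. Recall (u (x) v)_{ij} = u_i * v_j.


The outer product entry T_{ij} = u_i * v_j.
We need i=1, j=2.
u_1 = 3, v_2 = 9
T_{1,2} = 3 * 9 = 27

27


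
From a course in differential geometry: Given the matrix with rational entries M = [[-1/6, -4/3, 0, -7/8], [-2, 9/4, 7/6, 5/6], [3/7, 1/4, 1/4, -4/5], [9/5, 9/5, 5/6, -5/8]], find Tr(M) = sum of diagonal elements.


The trace is the sum of diagonal entries.
Diagonal: M[1,1] = -1/6, M[2,2] = 9/4, M[3,3] = 1/4, M[4,4] = -5/8
Tr(M) = -1/6 + 9/4 + 1/4 + -5/8
Computing step by step:
After adding M[1,1]: -1/6
After adding M[2,2]: 25/12
After adding M[3,3]: 7/3
After adding M[4,4]: 41/24
Tr(M) = 41/24

41/24


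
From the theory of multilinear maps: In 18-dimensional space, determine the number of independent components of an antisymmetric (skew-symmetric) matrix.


An antisymmetric rank-2 tensor satisfies A_{ij} = -A_{ji}, so diagonal entries are zero.
The independent components are the upper-triangular entries: C(n, 2) = n(n-1)/2.
n = 18
C(18, 2) = 18 * 17 / 2 = 306 / 2 = 153

153


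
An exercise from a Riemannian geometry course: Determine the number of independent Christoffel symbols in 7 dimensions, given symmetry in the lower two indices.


Christoffel symbols Gamma^k_{ij} are symmetric in i,j, so there are d * d(d+1)/2 independent symbols.
d = 7
d(d+1)/2 = 7 * 8 / 2 = 28
Total = 7 * 28 = 196

196


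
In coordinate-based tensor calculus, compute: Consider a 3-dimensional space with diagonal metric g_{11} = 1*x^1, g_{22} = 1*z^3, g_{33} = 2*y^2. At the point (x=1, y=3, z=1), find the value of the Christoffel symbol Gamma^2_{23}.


For a diagonal metric, Gamma^k_{ij} = (1/2) g^{kk} (dg_{ik}/dx_j + dg_{jk}/dx_i - dg_{ij}/dx_k).
The metric is diagonal, so g_{ab} = 0 for a != b.
At the given point: g_{11} = 1, g_{22} = 1, g_{33} = 18
g^{22} = 1/1
dg_{22}/dx_3 = dg_{22}/dx_3 = 3
dg_{32}/dx_2 = 0 (off-diagonal)
dg_{23}/dx_2 = 0 (off-diagonal)
Numerator = 3 + 0 - 0 = 3
Gamma^2_{23} = 3 / (2 * 1) = 3/2

3/2


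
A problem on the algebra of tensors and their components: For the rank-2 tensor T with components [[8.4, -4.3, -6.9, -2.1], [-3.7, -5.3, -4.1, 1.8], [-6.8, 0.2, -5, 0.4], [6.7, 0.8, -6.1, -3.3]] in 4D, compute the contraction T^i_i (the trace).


The contraction (trace) of a rank-2 tensor is the sum of its diagonal elements.
Diagonal entries: A[1,1] = 8.4, A[2,2] = -5.3, A[3,3] = -5, A[4,4] = -3.3
Tr(A) = 8.4 + -5.3 + -5 + -3.3 = -5.2

-5.2


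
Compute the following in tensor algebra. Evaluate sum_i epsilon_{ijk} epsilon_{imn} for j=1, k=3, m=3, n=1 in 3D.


Using the identity: epsilon_{ijk} epsilon_{imn} = delta_{jm} delta_{kn} - delta_{jn} delta_{km}.
delta_{13} = 0
delta_{31} = 0
delta_{11} = 1
delta_{33} = 1
Result = 0 * 0 - 1 * 1 = 0 - 1 = -1

-1


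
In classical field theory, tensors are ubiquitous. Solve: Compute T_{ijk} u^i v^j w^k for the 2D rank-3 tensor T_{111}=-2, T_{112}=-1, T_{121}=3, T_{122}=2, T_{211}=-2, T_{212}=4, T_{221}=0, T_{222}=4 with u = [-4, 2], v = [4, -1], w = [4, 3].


S = sum over i,j,k of T_{ijk} u_i v_j w_k. Expanding all 8 terms:
T_{111}*u_1*v_1*w_1 = -2*-4*4*4 = 128  (running total: 128)
T_{112}*u_1*v_1*w_2 = -1*-4*4*3 = 48  (running total: 176)
T_{121}*u_1*v_2*w_1 = 3*-4*-1*4 = 48  (running total: 224)
T_{122}*u_1*v_2*w_2 = 2*-4*-1*3 = 24  (running total: 248)
T_{211}*u_2*v_1*w_1 = -2*2*4*4 = -64  (running total: 184)
T_{212}*u_2*v_1*w_2 = 4*2*4*3 = 96  (running total: 280)
T_{221}*u_2*v_2*w_1 = 0*2*-1*4 = 0  (running total: 280)
T_{222}*u_2*v_2*w_2 = 4*2*-1*3 = -24  (running total: 256)
S = 256

256


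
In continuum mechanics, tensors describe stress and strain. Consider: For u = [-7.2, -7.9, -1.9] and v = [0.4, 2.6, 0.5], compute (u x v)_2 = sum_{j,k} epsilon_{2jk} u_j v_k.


(u x v)_2 = sum_{j,k} epsilon_{2jk} u_j v_k. Only permutations of (1,2,3) contribute; the two non-zero terms are:
eps_{213} u_1 v_3 = -1 * -7.2 * 0.5 = 3.6
eps_{231} u_3 v_1 = 1 * -1.9 * 0.4 = -0.76
(u x v)_2 = 2.84

2.84


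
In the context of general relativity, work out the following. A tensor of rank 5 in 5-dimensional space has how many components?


The number of components of a rank-r tensor in d dimensions is d^r.
Here d = 5 and r = 5.
5^5 = 3125

3125


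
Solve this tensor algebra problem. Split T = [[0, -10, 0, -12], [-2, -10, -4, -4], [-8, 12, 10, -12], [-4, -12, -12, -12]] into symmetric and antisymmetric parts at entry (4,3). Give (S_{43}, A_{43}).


T_{43} = -12
T_{34} = -12
S_{43} = (-12 + -12)/2 = -24/2 = -12
A_{43} = (-12 - -12)/2 = 0/2 = 0
Check: S + A = -12 + 0 = -12 = T_{43}.

(-12, 0)


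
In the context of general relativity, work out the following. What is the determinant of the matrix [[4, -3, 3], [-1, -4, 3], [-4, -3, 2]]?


Expanding along the first row, det(A) = a11*M_11 - a12*M_12 + a13*M_13, where M_1j is the (1,j) minor.
Minor M_11 = -4*2 - 3*-3 = 1
Minor M_12 = -1*2 - 3*-4 = 10
Minor M_13 = -1*-3 - -4*-4 = -13
det = 4*(1) - -3*(10) + 3*(-13)
    = 4 - -30 + -39
    = -5

-5


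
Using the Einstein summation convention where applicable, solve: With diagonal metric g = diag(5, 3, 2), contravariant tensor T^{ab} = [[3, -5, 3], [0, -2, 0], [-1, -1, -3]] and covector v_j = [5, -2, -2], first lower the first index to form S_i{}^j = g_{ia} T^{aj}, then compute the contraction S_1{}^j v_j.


Step 1: lower the first index. For a diagonal metric, g_{ia} T^{aj} = g_{ii} T^{ij} (no sum on i).
g_{11} = 5
S_1{}^1 = 5 * T^{11} = 5 * 3 = 15
S_1{}^2 = 5 * T^{12} = 5 * -5 = -25
S_1{}^3 = 5 * T^{13} = 5 * 3 = 15
Step 2: contract S_1{}^j with v_j.
S_1{}^1 * v_1 = 15 * 5 = 75
S_1{}^2 * v_2 = -25 * -2 = 50
S_1{}^3 * v_3 = 15 * -2 = -30
Result = 75 + 50 + -30 = 95

95


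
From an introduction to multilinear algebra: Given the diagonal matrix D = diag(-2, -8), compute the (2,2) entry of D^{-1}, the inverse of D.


For a diagonal matrix, the inverse has entries (D^{-1})_{ii} = 1/d_{ii}.
The diagonal entries are: d_{11} = -2, d_{22} = -8
We need (D^{-1})_{22} = 1/d_{22} = 1/-8 = -1/8

-1/8


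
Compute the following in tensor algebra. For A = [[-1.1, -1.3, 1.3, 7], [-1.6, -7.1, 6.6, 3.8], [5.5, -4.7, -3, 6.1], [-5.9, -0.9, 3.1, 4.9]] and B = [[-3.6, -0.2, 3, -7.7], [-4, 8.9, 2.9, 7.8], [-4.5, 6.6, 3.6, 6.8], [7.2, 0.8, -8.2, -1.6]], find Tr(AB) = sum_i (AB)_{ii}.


Tr(AB) = sum_i (AB)_{ii} where (AB)_{ii} = sum_k A_{ik} B_{ki}.
(AB)_{11} = -1.1*-3.6 + -1.3*-4 + 1.3*-4.5 + 7*7.2 = 53.71
(AB)_{22} = -1.6*-0.2 + -7.1*8.9 + 6.6*6.6 + 3.8*0.8 = -16.27
(AB)_{33} = 5.5*3 + -4.7*2.9 + -3*3.6 + 6.1*-8.2 = -57.95
(AB)_{44} = -5.9*-7.7 + -0.9*7.8 + 3.1*6.8 + 4.9*-1.6 = 51.65
Tr(AB) = 53.71 + -16.27 + -57.95 + 51.65 = 31.14

31.14


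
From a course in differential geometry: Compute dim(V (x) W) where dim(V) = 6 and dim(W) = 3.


The dimension of a tensor product is the product of dimensions.
dim(V) = 6, dim(W) = 3
dim(V (x) W) = 6 * 3 = 18

18


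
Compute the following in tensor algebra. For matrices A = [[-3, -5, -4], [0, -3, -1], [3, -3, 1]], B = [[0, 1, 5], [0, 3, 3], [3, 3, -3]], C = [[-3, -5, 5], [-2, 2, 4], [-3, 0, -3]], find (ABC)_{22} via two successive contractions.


(ABC)_{22} = sum_m (AB)_{2m} C_{m2}. First compute row 2 of AB.
(AB)_{21} = 0*0 + -3*0 + -1*3 = -3
(AB)_{22} = 0*1 + -3*3 + -1*3 = -12
(AB)_{23} = 0*5 + -3*3 + -1*-3 = -6
Now contract with column 2 of C:
(AB)_{21} * C_{12} = -3 * -5 = 15
(AB)_{22} * C_{22} = -12 * 2 = -24
(AB)_{23} * C_{32} = -6 * 0 = 0
(ABC)_{22} = 15 + -24 + 0 = -9

-9


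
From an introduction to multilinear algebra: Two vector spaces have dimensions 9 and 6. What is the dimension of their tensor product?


The dimension of a tensor product is the product of dimensions.
dim(V) = 9, dim(W) = 6
dim(V (x) W) = 9 * 6 = 54

54


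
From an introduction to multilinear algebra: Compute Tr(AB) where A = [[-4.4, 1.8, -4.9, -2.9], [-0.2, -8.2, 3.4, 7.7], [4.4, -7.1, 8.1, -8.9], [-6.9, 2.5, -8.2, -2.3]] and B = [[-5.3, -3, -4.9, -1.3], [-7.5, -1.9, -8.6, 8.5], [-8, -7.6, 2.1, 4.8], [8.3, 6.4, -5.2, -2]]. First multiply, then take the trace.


Tr(AB) = sum_i (AB)_{ii} where (AB)_{ii} = sum_k A_{ik} B_{ki}.
(AB)_{11} = -4.4*-5.3 + 1.8*-7.5 + -4.9*-8 + -2.9*8.3 = 24.95
(AB)_{22} = -0.2*-3 + -8.2*-1.9 + 3.4*-7.6 + 7.7*6.4 = 39.62
(AB)_{33} = 4.4*-4.9 + -7.1*-8.6 + 8.1*2.1 + -8.9*-5.2 = 102.79
(AB)_{44} = -6.9*-1.3 + 2.5*8.5 + -8.2*4.8 + -2.3*-2 = -4.54
Tr(AB) = 24.95 + 39.62 + 102.79 + -4.54 = 162.82

162.82


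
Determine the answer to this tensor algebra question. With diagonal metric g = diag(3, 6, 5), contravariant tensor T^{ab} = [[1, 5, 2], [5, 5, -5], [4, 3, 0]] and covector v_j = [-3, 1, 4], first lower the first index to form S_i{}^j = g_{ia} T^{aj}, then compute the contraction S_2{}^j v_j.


Step 1: lower the first index. For a diagonal metric, g_{ia} T^{aj} = g_{ii} T^{ij} (no sum on i).
g_{22} = 6
S_2{}^1 = 6 * T^{21} = 6 * 5 = 30
S_2{}^2 = 6 * T^{22} = 6 * 5 = 30
S_2{}^3 = 6 * T^{23} = 6 * -5 = -30
Step 2: contract S_2{}^j with v_j.
S_2{}^1 * v_1 = 30 * -3 = -90
S_2{}^2 * v_2 = 30 * 1 = 30
S_2{}^3 * v_3 = -30 * 4 = -120
Result = -90 + 30 + -120 = -180

-180


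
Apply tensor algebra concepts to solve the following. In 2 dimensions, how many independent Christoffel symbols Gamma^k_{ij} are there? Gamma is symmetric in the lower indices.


Christoffel symbols Gamma^k_{ij} are symmetric in i,j, so there are d * d(d+1)/2 independent symbols.
d = 2
d(d+1)/2 = 2 * 3 / 2 = 3
Total = 2 * 3 = 6

6


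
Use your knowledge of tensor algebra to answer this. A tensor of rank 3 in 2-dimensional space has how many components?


The number of components of a rank-r tensor in d dimensions is d^r.
Here d = 2 and r = 3.
2^3 = 8

8


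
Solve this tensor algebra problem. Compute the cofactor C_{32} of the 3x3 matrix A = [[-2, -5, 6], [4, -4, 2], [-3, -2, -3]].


To find cofactor C_{32}, delete row 3 and column 2.
The resulting 2x2 submatrix is: [[-2, 6], [4, 2]]
Minor M_{32} = -2*2 - 6*4
  = -4 - 24 = -28
Sign = (-1)^(3+2) = (-1)^5 = -1
Cofactor C_{32} = -1 * -28 = 28

28


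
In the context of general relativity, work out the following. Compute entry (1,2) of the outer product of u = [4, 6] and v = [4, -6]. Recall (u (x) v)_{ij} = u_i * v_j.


The outer product entry T_{ij} = u_i * v_j.
We need i=1, j=2.
u_1 = 4, v_2 = -6
T_{1,2} = 4 * -6 = -24

-24


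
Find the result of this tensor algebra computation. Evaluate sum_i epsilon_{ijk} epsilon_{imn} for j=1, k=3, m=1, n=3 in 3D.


Using the identity: epsilon_{ijk} epsilon_{imn} = delta_{jm} delta_{kn} - delta_{jn} delta_{km}.
delta_{11} = 1
delta_{33} = 1
delta_{13} = 0
delta_{31} = 0
Result = 1 * 1 - 0 * 0 = 1 - 0 = 1

1


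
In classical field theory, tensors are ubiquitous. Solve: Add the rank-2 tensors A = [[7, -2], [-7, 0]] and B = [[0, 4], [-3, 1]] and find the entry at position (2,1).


Tensor addition is component-wise: (A + B)_{ij} = A_{ij} + B_{ij}.
A_{21} = -7
B_{21} = -3
(A + B)_{21} = -7 + -3 = -10

-10


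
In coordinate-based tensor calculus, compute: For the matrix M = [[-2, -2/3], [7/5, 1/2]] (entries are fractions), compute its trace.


The trace is the sum of diagonal entries.
Diagonal: M[1,1] = -2, M[2,2] = 1/2
Tr(M) = -2 + 1/2
Computing step by step:
After adding M[1,1]: -2
After adding M[2,2]: -3/2
Tr(M) = -3/2

-3/2


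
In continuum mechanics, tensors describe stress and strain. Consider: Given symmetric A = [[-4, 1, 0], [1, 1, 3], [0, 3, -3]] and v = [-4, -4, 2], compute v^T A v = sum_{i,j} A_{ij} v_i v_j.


First compute Av:
(Av)_1 = -4*-4 + 1*-4 + 0*2 = 12
(Av)_2 = 1*-4 + 1*-4 + 3*2 = -2
(Av)_3 = 0*-4 + 3*-4 + -3*2 = -18
Av = [12, -2, -18]
Then v^T (Av) = -4*12 + -4*-2 + 2*-18
= -48 + 8 + -36 = -76

-76


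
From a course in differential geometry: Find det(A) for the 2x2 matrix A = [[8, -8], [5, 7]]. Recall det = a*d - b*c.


For a 2x2 matrix [[a, b], [c, d]], det = a*d - b*c.
a = 8, b = -8, c = 5, d = 7
a*d = 8 * 7 = 56
b*c = -8 * 5 = -40
det = 56 - -40 = 96

96


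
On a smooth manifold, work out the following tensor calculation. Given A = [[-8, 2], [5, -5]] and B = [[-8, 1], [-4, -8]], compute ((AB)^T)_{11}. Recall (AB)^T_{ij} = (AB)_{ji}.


(AB)^T_{ij} = (AB)_{ji} = sum_k A_{jk} B_{ki}.
For i=1, j=1 we need (AB)_{11}:
A_{11} * B_{11} = -8 * -8 = 64
A_{12} * B_{21} = 2 * -4 = -8
Sum = 64 + -8 = 56

56


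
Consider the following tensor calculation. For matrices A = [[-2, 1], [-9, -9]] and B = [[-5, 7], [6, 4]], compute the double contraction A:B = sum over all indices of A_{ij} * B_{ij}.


A:B = sum over all i,j of A_{ij} * B_{ij}.
Row 1: -2*-5=10, 1*7=7 => row sum = 17
Row 2: -9*6=-54, -9*4=-36 => row sum = -90
Total = 17 + -90 = -73

-73


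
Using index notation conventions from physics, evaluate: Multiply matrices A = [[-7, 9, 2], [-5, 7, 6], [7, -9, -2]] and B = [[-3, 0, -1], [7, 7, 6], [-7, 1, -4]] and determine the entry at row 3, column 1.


(AB)_{ij} = sum_k A_{ik} B_{kj}.
For i=3, j=1:
A_{31} * B_{11} = 7 * -3 = -21
A_{32} * B_{21} = -9 * 7 = -63
A_{33} * B_{31} = -2 * -7 = 14
Sum = -21 + -63 + 14 = -70

-70


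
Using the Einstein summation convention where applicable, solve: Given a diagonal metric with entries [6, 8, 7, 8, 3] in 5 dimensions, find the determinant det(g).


For a diagonal metric, the determinant is the product of diagonal entries.
Diagonal entries: 6, 8, 7, 8, 3
det(g) = 6 * 8 * 7 * 8 * 3 = 8064

8064


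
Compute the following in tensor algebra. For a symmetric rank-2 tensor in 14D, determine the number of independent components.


A symmetric rank-2 tensor in d dimensions has d(d+1)/2 independent components.
d = 14
d(d+1)/2 = 14 * 15 / 2 = 210 / 2 = 105

105


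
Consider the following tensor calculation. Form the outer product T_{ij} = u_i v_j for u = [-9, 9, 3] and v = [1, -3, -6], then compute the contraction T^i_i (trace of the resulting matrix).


The outer product gives T_{ij} = u_i v_j.
The trace (contraction) is Tr(T) = sum_i T_{ii} = sum_i u_i v_i.
Diagonal entries:
T_{11} = u_1 * v_1 = -9 * 1 = -9
T_{22} = u_2 * v_2 = 9 * -3 = -27
T_{33} = u_3 * v_3 = 3 * -6 = -18
Tr(T) = -9 + -27 + -18 = -54

-54


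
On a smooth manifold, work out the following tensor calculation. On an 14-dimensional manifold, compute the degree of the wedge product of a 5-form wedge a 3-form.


The degree of a wedge product is the sum of the degrees of the individual forms.
Degrees: 5, 3
Total degree = 5 + 3 = 8

8


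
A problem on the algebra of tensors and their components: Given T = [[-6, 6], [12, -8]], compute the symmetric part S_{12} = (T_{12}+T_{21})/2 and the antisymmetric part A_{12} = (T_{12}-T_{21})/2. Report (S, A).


T_{12} = 6
T_{21} = 12
S_{12} = (6 + 12)/2 = 18/2 = 9
A_{12} = (6 - 12)/2 = -6/2 = -3
Check: S + A = 9 + -3 = 6 = T_{12}.

(9, -3)


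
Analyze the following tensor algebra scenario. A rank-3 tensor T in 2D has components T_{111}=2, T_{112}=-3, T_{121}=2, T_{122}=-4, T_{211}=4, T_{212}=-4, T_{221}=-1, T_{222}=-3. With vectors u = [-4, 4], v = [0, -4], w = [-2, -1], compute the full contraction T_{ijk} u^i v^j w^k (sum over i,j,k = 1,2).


S = sum over i,j,k of T_{ijk} u_i v_j w_k. Expanding all 8 terms:
T_{111}*u_1*v_1*w_1 = 2*-4*0*-2 = 0  (running total: 0)
T_{112}*u_1*v_1*w_2 = -3*-4*0*-1 = 0  (running total: 0)
T_{121}*u_1*v_2*w_1 = 2*-4*-4*-2 = -64  (running total: -64)
T_{122}*u_1*v_2*w_2 = -4*-4*-4*-1 = 64  (running total: 0)
T_{211}*u_2*v_1*w_1 = 4*4*0*-2 = 0  (running total: 0)
T_{212}*u_2*v_1*w_2 = -4*4*0*-1 = 0  (running total: 0)
T_{221}*u_2*v_2*w_1 = -1*4*-4*-2 = -32  (running total: -32)
T_{222}*u_2*v_2*w_2 = -3*4*-4*-1 = -48  (running total: -80)
S = -80

-80


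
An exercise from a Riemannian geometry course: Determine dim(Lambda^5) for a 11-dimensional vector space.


The dimension of the space of p-forms on an n-dimensional space is C(n, p).
n = 11, p = 5
C(11, 5) = 11! / (5! * 6!) = 462

462


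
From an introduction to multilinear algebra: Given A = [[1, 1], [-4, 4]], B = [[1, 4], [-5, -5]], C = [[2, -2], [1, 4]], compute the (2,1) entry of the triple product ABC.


(ABC)_{21} = sum_m (AB)_{2m} C_{m1}. First compute row 2 of AB.
(AB)_{21} = -4*1 + 4*-5 = -24
(AB)_{22} = -4*4 + 4*-5 = -36
Now contract with column 1 of C:
(AB)_{21} * C_{11} = -24 * 2 = -48
(AB)_{22} * C_{21} = -36 * 1 = -36
(ABC)_{21} = -48 + -36 = -84

-84


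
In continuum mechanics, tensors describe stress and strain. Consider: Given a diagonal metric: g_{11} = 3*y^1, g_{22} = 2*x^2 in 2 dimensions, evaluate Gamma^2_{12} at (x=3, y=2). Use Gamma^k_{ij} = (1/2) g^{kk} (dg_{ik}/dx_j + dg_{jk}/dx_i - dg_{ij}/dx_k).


For a diagonal metric, Gamma^k_{ij} = (1/2) g^{kk} (dg_{ik}/dx_j + dg_{jk}/dx_i - dg_{ij}/dx_k).
The metric is diagonal, so g_{ab} = 0 for a != b.
At the given point: g_{11} = 6, g_{22} = 18
g^{22} = 1/18
dg_{12}/dx_2 = 0 (off-diagonal)
dg_{22}/dx_1 = dg_{22}/dx_1 = 12
dg_{12}/dx_2 = 0 (off-diagonal)
Numerator = 0 + 12 - 0 = 12
Gamma^2_{12} = 12 / (2 * 18) = 1/3

1/3


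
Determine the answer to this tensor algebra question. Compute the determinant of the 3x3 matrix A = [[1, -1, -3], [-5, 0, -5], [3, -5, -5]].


Expanding along the first row, det(A) = a11*M_11 - a12*M_12 + a13*M_13, where M_1j is the (1,j) minor.
Minor M_11 = 0*-5 - -5*-5 = -25
Minor M_12 = -5*-5 - -5*3 = 40
Minor M_13 = -5*-5 - 0*3 = 25
det = 1*(-25) - -1*(40) + -3*(25)
    = -25 - -40 + -75
    = -60

-60


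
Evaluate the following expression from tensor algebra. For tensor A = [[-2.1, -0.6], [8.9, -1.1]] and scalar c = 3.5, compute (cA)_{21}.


Scalar multiplication: (cA)_{ij} = c * A_{ij}.
c = 3.5
A_{21} = 8.9
(cA)_{21} = 3.5 * 8.9 = 31.15

31.15


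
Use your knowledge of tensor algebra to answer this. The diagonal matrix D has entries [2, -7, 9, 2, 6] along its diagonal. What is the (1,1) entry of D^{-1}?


For a diagonal matrix, the inverse has entries (D^{-1})_{ii} = 1/d_{ii}.
The diagonal entries are: d_{11} = 2, d_{22} = -7, d_{33} = 9, d_{44} = 2, d_{55} = 6
We need (D^{-1})_{11} = 1/d_{11} = 1/2 = 1/2

1/2


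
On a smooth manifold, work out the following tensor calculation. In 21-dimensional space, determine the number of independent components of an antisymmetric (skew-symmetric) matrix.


An antisymmetric rank-2 tensor satisfies A_{ij} = -A_{ji}, so diagonal entries are zero.
The independent components are the upper-triangular entries: C(n, 2) = n(n-1)/2.
n = 21
C(21, 2) = 21 * 20 / 2 = 420 / 2 = 210

210


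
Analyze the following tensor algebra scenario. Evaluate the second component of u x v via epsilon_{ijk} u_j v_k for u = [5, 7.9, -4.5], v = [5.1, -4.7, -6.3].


(u x v)_2 = sum_{j,k} epsilon_{2jk} u_j v_k. Only permutations of (1,2,3) contribute; the two non-zero terms are:
eps_{213} u_1 v_3 = -1 * 5 * -6.3 = 31.5
eps_{231} u_3 v_1 = 1 * -4.5 * 5.1 = -22.95
(u x v)_2 = 8.55

8.55


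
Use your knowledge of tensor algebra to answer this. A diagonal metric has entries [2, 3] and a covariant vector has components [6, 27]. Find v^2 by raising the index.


To raise an index with a diagonal metric: v^i = v_i / g_{ii}.
For index 2: v_2 = 27, g_{22} = 3
v^2 = 27 / 3 = 9

9


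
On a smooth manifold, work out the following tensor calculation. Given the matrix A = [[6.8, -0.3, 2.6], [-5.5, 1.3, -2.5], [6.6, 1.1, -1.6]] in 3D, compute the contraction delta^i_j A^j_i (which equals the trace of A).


The contraction (trace) of a rank-2 tensor is the sum of its diagonal elements.
Diagonal entries: A[1,1] = 6.8, A[2,2] = 1.3, A[3,3] = -1.6
Tr(A) = 6.8 + 1.3 + -1.6 = 6.5

6.5


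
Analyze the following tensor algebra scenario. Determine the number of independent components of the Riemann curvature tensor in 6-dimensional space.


The Riemann tensor in d dimensions has d^2(d^2 - 1)/12 independent components.
d = 6, so d^2 = 36
d^2 - 1 = 35
d^2(d^2 - 1) = 36 * 35 = 1260
Divide by 12: 1260 / 12 = 105

105


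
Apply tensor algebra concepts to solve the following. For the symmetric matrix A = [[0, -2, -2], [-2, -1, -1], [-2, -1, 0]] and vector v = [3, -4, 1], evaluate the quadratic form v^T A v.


First compute Av:
(Av)_1 = 0*3 + -2*-4 + -2*1 = 6
(Av)_2 = -2*3 + -1*-4 + -1*1 = -3
(Av)_3 = -2*3 + -1*-4 + 0*1 = -2
Av = [6, -3, -2]
Then v^T (Av) = 3*6 + -4*-3 + 1*-2
= 18 + 12 + -2 = 28

28


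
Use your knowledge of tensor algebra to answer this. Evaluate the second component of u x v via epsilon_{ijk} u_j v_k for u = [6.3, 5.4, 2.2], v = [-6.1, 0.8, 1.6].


(u x v)_2 = sum_{j,k} epsilon_{2jk} u_j v_k. Only permutations of (1,2,3) contribute; the two non-zero terms are:
eps_{213} u_1 v_3 = -1 * 6.3 * 1.6 = -10.08
eps_{231} u_3 v_1 = 1 * 2.2 * -6.1 = -13.42
(u x v)_2 = -23.5

-23.5


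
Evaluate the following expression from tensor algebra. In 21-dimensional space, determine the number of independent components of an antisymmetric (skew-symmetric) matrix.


An antisymmetric rank-2 tensor satisfies A_{ij} = -A_{ji}, so diagonal entries are zero.
The independent components are the upper-triangular entries: C(n, 2) = n(n-1)/2.
n = 21
C(21, 2) = 21 * 20 / 2 = 420 / 2 = 210

210


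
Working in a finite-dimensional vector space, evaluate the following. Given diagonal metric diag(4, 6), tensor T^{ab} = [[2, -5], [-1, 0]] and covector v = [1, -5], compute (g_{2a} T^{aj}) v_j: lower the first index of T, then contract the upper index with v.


Step 1: lower the first index. For a diagonal metric, g_{ia} T^{aj} = g_{ii} T^{ij} (no sum on i).
g_{22} = 6
S_2{}^1 = 6 * T^{21} = 6 * -1 = -6
S_2{}^2 = 6 * T^{22} = 6 * 0 = 0
Step 2: contract S_2{}^j with v_j.
S_2{}^1 * v_1 = -6 * 1 = -6
S_2{}^2 * v_2 = 0 * -5 = 0
Result = -6 + 0 = -6

-6


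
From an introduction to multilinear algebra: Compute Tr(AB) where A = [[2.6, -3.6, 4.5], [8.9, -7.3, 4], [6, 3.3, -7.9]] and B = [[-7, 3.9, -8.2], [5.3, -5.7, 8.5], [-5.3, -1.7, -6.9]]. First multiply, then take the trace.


Tr(AB) = sum_i (AB)_{ii} where (AB)_{ii} = sum_k A_{ik} B_{ki}.
(AB)_{11} = 2.6*-7 + -3.6*5.3 + 4.5*-5.3 = -61.13
(AB)_{22} = 8.9*3.9 + -7.3*-5.7 + 4*-1.7 = 69.52
(AB)_{33} = 6*-8.2 + 3.3*8.5 + -7.9*-6.9 = 33.36
Tr(AB) = -61.13 + 69.52 + 33.36 = 41.75

41.75
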